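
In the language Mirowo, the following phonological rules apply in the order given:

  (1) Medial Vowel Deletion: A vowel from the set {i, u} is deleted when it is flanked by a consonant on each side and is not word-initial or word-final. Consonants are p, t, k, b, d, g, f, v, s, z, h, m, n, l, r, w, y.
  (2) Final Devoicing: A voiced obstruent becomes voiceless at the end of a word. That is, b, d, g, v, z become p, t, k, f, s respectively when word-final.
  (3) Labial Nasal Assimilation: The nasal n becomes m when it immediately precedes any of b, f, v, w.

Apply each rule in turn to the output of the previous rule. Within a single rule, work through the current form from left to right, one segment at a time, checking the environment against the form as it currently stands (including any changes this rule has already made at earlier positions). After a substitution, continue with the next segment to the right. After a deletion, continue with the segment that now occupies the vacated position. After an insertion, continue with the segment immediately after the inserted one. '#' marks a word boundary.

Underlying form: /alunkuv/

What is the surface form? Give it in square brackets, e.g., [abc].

[alnkf]

(1) Medial Vowel Deletion: [alunkuv] → [alnkv]
(2) Final Devoicing: [alnkv] → [alnkf]
(3) Labial Nasal Assimilation: no change — [alnkf]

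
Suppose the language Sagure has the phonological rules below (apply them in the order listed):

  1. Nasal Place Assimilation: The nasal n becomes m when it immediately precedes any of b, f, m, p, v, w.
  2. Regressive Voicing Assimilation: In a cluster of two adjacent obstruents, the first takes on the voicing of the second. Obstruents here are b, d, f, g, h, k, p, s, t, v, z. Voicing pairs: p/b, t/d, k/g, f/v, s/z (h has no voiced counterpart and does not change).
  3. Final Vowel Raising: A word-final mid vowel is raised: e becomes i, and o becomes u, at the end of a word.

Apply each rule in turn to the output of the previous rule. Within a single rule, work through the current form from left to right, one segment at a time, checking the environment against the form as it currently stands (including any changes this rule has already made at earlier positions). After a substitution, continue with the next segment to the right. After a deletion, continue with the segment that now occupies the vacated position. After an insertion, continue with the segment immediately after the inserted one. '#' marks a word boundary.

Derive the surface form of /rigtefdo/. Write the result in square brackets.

1 Nasal Place Assimilation: no change — [rigtefdo]
2 Regressive Voicing Assimilation: [rigtefdo] → [riktevdo]
3 Final Vowel Raising: [riktevdo] → [riktevdu]

[riktevdu]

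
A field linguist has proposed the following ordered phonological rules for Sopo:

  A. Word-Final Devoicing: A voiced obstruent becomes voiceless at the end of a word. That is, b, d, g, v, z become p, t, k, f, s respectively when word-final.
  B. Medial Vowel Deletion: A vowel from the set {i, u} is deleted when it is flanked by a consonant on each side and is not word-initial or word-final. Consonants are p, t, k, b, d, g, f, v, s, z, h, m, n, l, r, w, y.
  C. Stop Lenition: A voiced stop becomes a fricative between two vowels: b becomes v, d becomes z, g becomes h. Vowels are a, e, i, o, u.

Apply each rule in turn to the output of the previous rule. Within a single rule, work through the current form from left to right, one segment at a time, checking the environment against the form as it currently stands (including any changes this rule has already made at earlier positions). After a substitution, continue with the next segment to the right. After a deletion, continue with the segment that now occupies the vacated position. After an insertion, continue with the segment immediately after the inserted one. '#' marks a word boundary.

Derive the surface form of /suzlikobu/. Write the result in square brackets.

[szlkovu]

A Word-Final Devoicing: no change — [suzlikobu]
B Medial Vowel Deletion: [suzlikobu] → [szlkobu]
C Stop Lenition: [szlkobu] → [szlkovu]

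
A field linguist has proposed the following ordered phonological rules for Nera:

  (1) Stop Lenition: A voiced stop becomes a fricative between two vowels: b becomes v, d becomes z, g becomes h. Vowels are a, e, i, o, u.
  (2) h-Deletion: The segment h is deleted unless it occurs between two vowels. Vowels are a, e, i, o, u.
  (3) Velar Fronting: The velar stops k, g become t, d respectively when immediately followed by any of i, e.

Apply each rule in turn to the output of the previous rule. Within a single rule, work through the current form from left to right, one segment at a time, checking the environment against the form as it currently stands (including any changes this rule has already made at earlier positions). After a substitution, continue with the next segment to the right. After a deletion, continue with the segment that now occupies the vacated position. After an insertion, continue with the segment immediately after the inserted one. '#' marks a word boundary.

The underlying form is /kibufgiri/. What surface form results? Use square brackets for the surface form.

(1) Stop Lenition: [kibufgiri] → [kivufgiri]
(2) h-Deletion: no change — [kivufgiri]
(3) Velar Fronting: [kivufgiri] → [tivufdiri]

[tivufdiri]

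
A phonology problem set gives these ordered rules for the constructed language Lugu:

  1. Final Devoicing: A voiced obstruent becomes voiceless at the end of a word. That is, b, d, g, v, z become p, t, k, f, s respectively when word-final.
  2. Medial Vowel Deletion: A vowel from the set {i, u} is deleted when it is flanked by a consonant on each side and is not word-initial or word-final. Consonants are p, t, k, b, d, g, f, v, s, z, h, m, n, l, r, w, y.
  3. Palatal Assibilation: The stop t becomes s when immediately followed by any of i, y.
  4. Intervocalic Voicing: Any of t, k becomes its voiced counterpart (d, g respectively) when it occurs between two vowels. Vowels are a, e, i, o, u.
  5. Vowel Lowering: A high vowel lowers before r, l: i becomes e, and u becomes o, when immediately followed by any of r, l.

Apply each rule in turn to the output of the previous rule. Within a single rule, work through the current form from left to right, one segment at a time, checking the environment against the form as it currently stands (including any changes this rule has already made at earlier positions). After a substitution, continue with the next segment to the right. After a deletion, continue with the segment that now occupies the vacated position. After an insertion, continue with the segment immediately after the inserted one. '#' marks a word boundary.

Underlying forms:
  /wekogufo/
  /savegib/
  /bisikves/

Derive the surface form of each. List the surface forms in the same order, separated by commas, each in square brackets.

[wegogfo], [savegp], [bskves]

/wekogufo/:
  1 Final Devoicing: no change — [wekogufo]
  2 Medial Vowel Deletion: [wekogufo] → [wekogfo]
  3 Palatal Assibilation: no change — [wekogfo]
  4 Intervocalic Voicing: [wekogfo] → [wegogfo]
  5 Vowel Lowering: no change — [wegogfo]
/savegib/:
  1 Final Devoicing: [savegib] → [savegip]
  2 Medial Vowel Deletion: [savegip] → [savegp]
  3 Palatal Assibilation: no change — [savegp]
  4 Intervocalic Voicing: no change — [savegp]
  5 Vowel Lowering: no change — [savegp]
/bisikves/:
  1 Final Devoicing: no change — [bisikves]
  2 Medial Vowel Deletion: [bisikves] → [bskves]
  3 Palatal Assibilation: no change — [bskves]
  4 Intervocalic Voicing: no change — [bskves]
  5 Vowel Lowering: no change — [bskves]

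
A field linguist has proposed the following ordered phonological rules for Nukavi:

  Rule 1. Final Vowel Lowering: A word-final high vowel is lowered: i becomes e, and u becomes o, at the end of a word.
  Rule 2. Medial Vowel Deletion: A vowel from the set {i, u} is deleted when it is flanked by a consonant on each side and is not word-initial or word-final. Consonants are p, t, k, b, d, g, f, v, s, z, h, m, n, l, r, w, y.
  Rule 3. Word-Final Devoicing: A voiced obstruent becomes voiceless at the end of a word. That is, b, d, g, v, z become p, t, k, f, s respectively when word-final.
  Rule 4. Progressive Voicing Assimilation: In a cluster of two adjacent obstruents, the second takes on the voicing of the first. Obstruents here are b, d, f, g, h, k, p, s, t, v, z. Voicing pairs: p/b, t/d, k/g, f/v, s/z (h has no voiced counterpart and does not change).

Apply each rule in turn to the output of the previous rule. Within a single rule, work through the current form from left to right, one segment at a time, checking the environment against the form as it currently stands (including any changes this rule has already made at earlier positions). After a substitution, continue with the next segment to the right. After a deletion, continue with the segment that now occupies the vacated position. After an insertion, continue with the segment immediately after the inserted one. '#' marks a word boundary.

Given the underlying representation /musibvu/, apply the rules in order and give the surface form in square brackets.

[mspfo]

Rule 1 Final Vowel Lowering: [musibvu] → [musibvo]
Rule 2 Medial Vowel Deletion: [musibvo] → [msbvo]
Rule 3 Word-Final Devoicing: no change — [msbvo]
Rule 4 Progressive Voicing Assimilation: [msbvo] → [mspfo]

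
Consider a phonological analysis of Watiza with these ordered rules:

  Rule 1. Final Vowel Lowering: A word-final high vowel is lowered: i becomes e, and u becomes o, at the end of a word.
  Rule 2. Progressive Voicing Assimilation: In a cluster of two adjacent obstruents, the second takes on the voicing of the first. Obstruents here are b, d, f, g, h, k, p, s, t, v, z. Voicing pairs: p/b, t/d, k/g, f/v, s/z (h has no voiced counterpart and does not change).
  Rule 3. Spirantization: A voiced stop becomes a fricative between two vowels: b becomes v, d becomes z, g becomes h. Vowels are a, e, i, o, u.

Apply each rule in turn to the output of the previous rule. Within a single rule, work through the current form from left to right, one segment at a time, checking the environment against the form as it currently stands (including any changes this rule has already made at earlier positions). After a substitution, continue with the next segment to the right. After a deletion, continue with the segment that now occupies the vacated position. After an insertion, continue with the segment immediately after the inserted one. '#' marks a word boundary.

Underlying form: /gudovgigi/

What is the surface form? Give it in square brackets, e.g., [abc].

Rule 1 Final Vowel Lowering: [gudovgigi] → [gudovgige]
Rule 2 Progressive Voicing Assimilation: no change — [gudovgige]
Rule 3 Spirantization: [gudovgige] → [guzovgihe]

[guzovgihe]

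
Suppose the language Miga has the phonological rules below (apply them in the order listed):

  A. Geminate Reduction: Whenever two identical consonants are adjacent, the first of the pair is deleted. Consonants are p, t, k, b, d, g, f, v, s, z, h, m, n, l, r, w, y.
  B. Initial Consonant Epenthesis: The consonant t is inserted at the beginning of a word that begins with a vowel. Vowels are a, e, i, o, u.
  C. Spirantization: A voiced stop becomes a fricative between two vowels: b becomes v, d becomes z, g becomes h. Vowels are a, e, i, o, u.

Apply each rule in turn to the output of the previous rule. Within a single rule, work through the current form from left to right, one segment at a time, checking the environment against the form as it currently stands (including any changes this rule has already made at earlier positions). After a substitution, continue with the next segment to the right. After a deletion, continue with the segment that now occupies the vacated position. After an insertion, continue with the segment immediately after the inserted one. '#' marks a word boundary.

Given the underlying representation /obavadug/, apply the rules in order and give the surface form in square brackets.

A Geminate Reduction: no change — [obavadug]
B Initial Consonant Epenthesis: [obavadug] → [tobavadug]
C Spirantization: [tobavadug] → [tovavazug]

[tovavazug]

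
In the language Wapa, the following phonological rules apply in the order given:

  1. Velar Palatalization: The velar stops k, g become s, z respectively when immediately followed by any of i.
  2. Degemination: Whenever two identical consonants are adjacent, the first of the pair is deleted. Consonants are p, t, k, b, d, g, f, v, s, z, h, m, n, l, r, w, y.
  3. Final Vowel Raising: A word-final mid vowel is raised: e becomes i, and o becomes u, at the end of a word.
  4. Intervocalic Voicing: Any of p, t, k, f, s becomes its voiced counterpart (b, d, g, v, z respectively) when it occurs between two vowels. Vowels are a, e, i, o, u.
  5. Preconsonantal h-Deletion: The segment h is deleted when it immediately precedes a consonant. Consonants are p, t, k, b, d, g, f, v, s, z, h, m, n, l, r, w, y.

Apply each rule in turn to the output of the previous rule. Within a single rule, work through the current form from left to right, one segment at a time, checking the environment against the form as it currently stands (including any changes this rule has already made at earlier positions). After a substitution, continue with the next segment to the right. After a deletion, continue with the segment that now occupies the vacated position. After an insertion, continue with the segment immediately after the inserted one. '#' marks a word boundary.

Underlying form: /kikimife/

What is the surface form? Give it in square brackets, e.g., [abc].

1 Velar Palatalization: [kikimife] → [sisimife]
2 Degemination: no change — [sisimife]
3 Final Vowel Raising: [sisimife] → [sisimifi]
4 Intervocalic Voicing: [sisimifi] → [sizimivi]
5 Preconsonantal h-Deletion: no change — [sizimivi]

[sizimivi]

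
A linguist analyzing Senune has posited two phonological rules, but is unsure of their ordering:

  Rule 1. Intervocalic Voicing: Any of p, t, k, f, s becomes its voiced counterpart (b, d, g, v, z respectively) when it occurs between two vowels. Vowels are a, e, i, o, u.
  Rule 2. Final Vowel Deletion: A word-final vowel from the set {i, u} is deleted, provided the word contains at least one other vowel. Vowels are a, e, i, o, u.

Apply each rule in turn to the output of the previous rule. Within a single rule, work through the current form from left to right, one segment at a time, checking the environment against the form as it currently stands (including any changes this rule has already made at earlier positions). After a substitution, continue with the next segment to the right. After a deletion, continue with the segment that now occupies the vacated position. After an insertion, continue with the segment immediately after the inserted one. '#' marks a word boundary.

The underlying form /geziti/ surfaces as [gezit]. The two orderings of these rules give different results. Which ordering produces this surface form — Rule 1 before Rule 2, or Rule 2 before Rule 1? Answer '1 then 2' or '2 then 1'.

2 then 1

Order 1 then 2:
  1 Intervocalic Voicing: [geziti] → [gezidi]
  2 Final Vowel Deletion: [gezidi] → [gezid]
  result: [gezid]
Order 2 then 1:
  2 Final Vowel Deletion: [geziti] → [gezit]
  1 Intervocalic Voicing: no change — [gezit]
  result: [gezit]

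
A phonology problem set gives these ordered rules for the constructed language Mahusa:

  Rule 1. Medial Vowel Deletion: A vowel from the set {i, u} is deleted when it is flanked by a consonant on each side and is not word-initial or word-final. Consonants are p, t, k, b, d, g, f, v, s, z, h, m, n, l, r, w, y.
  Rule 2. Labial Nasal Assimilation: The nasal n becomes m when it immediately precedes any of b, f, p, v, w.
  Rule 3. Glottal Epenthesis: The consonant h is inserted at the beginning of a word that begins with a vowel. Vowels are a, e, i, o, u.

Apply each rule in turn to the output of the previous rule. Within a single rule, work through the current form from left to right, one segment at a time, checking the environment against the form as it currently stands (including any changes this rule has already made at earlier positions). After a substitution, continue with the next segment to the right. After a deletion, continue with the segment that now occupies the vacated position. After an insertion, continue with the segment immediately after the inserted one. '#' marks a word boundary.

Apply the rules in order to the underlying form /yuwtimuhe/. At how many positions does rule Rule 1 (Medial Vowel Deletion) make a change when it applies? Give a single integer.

Rule 1 Medial Vowel Deletion: [yuwtimuhe] → [ywtmhe]
Rule 2 Labial Nasal Assimilation: no change — [ywtmhe]
Rule 3 Glottal Epenthesis: no change — [ywtmhe]
Rule Rule 1 changed 3 position(s).

3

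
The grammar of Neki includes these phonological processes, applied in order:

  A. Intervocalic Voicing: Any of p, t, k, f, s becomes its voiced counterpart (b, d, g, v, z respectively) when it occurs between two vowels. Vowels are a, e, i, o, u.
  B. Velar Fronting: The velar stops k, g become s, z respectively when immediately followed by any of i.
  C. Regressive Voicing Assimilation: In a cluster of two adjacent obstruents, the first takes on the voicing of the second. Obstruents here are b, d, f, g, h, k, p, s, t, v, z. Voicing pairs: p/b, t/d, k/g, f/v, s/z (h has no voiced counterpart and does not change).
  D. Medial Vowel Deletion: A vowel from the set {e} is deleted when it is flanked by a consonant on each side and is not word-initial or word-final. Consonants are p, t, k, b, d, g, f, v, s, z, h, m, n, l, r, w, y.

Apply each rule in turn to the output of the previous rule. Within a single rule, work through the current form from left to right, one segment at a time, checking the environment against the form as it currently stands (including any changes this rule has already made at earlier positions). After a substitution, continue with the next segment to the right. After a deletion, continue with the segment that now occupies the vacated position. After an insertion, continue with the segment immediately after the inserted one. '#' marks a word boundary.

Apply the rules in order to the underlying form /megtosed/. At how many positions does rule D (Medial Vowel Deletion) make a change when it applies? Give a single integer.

2

A Intervocalic Voicing: [megtosed] → [megtozed]
B Velar Fronting: no change — [megtozed]
C Regressive Voicing Assimilation: [megtozed] → [mektozed]
D Medial Vowel Deletion: [mektozed] → [mktozd]
Rule D changed 2 position(s).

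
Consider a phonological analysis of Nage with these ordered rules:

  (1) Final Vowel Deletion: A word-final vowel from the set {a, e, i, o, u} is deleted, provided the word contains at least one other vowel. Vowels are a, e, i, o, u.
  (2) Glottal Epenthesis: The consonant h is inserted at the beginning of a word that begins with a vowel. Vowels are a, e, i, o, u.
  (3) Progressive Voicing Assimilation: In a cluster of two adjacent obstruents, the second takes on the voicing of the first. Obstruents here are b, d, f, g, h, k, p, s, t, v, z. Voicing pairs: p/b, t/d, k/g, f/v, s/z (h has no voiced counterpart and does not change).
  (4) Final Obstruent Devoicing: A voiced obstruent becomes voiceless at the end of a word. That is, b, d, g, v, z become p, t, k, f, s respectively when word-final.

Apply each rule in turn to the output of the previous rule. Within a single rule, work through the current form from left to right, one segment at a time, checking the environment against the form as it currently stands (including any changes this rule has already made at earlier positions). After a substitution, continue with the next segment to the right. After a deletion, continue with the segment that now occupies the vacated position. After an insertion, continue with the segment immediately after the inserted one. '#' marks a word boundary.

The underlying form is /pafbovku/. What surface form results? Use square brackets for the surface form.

(1) Final Vowel Deletion: [pafbovku] → [pafbovk]
(2) Glottal Epenthesis: no change — [pafbovk]
(3) Progressive Voicing Assimilation: [pafbovk] → [pafpovg]
(4) Final Obstruent Devoicing: [pafpovg] → [pafpovk]

[pafpovk]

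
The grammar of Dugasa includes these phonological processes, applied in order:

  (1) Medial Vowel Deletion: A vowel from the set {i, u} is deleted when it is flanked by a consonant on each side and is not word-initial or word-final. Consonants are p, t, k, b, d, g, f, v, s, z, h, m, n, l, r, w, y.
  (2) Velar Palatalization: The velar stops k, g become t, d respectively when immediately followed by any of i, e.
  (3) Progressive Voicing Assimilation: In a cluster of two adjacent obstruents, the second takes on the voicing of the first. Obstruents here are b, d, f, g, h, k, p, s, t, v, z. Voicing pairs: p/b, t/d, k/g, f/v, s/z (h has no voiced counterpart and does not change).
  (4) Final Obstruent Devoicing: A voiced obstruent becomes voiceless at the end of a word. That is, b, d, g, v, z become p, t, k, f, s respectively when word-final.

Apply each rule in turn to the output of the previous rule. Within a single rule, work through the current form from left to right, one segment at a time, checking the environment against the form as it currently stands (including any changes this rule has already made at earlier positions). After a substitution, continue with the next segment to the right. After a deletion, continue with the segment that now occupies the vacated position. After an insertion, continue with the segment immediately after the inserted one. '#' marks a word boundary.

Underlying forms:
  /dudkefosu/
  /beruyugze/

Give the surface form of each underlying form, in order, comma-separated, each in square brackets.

/dudkefosu/:
  (1) Medial Vowel Deletion: [dudkefosu] → [ddkefosu]
  (2) Velar Palatalization: [ddkefosu] → [ddtefosu]
  (3) Progressive Voicing Assimilation: [ddtefosu] → [dddefosu]
  (4) Final Obstruent Devoicing: no change — [dddefosu]
/beruyugze/:
  (1) Medial Vowel Deletion: [beruyugze] → [berygze]
  (2) Velar Palatalization: no change — [berygze]
  (3) Progressive Voicing Assimilation: no change — [berygze]
  (4) Final Obstruent Devoicing: no change — [berygze]

[dddefosu], [berygze]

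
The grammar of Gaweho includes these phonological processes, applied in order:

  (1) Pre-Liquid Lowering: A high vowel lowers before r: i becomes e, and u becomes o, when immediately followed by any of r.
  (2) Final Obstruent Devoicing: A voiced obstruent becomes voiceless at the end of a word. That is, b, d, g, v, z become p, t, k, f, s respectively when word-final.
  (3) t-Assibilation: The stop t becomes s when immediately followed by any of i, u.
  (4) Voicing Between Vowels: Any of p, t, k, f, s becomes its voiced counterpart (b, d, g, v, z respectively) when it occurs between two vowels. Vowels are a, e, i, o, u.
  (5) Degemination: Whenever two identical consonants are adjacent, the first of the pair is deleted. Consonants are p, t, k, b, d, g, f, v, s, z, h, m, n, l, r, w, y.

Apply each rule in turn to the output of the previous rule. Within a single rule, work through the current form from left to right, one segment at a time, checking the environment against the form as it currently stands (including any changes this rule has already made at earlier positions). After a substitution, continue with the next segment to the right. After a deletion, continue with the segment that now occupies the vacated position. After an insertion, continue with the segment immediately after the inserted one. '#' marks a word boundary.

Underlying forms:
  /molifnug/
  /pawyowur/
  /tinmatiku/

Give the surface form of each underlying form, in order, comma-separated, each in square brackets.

[molifnuk], [pawyowor], [sinmazigu]

/molifnug/:
  (1) Pre-Liquid Lowering: no change — [molifnug]
  (2) Final Obstruent Devoicing: [molifnug] → [molifnuk]
  (3) t-Assibilation: no change — [molifnuk]
  (4) Voicing Between Vowels: no change — [molifnuk]
  (5) Degemination: no change — [molifnuk]
/pawyowur/:
  (1) Pre-Liquid Lowering: [pawyowur] → [pawyowor]
  (2) Final Obstruent Devoicing: no change — [pawyowor]
  (3) t-Assibilation: no change — [pawyowor]
  (4) Voicing Between Vowels: no change — [pawyowor]
  (5) Degemination: no change — [pawyowor]
/tinmatiku/:
  (1) Pre-Liquid Lowering: no change — [tinmatiku]
  (2) Final Obstruent Devoicing: no change — [tinmatiku]
  (3) t-Assibilation: [tinmatiku] → [sinmasiku]
  (4) Voicing Between Vowels: [sinmasiku] → [sinmazigu]
  (5) Degemination: no change — [sinmazigu]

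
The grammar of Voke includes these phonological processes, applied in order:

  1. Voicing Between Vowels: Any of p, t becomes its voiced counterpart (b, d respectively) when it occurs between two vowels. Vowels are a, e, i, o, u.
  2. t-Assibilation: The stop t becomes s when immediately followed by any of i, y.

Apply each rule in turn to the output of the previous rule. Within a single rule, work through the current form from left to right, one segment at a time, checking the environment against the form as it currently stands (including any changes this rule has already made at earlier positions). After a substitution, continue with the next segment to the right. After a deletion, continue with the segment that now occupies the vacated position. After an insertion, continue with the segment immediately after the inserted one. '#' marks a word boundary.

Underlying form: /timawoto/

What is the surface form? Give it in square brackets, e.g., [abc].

[simawodo]

1 Voicing Between Vowels: [timawoto] → [timawodo]
2 t-Assibilation: [timawodo] → [simawodo]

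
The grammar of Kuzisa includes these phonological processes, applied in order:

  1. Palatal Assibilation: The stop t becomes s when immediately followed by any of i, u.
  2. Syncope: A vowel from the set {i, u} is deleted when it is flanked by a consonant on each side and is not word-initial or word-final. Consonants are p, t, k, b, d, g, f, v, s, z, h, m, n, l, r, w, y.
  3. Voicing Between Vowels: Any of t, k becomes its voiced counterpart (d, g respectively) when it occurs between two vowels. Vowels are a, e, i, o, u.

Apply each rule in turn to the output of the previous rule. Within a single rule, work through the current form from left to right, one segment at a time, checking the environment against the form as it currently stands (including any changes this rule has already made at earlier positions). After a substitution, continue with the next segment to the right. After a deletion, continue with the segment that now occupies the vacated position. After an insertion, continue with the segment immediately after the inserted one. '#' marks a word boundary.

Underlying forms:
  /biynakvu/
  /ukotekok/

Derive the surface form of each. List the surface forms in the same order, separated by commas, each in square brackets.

[bynakvu], [ugodegok]

/biynakvu/:
  1 Palatal Assibilation: no change — [biynakvu]
  2 Syncope: [biynakvu] → [bynakvu]
  3 Voicing Between Vowels: no change — [bynakvu]
/ukotekok/:
  1 Palatal Assibilation: no change — [ukotekok]
  2 Syncope: no change — [ukotekok]
  3 Voicing Between Vowels: [ukotekok] → [ugodegok]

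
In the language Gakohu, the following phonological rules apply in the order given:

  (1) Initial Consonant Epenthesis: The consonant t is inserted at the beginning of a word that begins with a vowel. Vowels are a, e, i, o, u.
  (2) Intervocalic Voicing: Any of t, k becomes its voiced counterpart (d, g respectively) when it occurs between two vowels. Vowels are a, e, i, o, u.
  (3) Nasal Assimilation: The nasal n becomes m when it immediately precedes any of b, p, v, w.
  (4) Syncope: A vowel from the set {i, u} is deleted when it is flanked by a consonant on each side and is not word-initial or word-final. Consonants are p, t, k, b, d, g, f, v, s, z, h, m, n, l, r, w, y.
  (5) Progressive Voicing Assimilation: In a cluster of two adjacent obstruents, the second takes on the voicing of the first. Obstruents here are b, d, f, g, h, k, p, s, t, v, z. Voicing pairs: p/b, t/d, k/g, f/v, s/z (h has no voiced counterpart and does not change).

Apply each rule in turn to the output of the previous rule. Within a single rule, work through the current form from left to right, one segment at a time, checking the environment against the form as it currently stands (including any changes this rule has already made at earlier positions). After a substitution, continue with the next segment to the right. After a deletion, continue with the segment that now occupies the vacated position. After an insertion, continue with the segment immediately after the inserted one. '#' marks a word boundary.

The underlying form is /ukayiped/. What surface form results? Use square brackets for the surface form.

[tkayped]

(1) Initial Consonant Epenthesis: [ukayiped] → [tukayiped]
(2) Intervocalic Voicing: [tukayiped] → [tugayiped]
(3) Nasal Assimilation: no change — [tugayiped]
(4) Syncope: [tugayiped] → [tgayped]
(5) Progressive Voicing Assimilation: [tgayped] → [tkayped]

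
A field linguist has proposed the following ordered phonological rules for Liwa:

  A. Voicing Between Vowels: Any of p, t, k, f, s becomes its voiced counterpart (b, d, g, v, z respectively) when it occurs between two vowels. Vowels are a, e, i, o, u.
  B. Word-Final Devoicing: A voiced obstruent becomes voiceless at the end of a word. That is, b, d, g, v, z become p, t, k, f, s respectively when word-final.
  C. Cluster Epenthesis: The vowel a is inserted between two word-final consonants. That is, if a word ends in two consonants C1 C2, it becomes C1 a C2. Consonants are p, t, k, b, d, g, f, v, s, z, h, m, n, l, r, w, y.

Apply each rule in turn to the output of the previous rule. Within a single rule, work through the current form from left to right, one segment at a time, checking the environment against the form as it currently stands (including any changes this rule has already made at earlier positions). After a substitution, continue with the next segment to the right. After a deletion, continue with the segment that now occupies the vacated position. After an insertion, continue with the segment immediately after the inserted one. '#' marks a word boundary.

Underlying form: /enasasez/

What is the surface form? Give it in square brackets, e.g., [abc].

A Voicing Between Vowels: [enasasez] → [enazazez]
B Word-Final Devoicing: [enazazez] → [enazazes]
C Cluster Epenthesis: no change — [enazazes]

[enazazes]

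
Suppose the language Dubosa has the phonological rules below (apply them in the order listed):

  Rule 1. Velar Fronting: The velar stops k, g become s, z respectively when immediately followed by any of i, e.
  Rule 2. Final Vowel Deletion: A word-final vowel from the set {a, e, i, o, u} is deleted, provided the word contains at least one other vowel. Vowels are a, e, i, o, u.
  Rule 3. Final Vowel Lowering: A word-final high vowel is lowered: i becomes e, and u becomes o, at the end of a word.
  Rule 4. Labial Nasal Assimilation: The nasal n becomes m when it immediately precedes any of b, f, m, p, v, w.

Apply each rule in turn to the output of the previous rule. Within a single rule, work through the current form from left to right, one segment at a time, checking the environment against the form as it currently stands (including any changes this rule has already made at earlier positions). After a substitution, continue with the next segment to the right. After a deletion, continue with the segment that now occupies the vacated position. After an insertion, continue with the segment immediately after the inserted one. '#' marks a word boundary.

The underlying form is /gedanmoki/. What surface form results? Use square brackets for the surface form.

Rule 1 Velar Fronting: [gedanmoki] → [zedanmosi]
Rule 2 Final Vowel Deletion: [zedanmosi] → [zedanmos]
Rule 3 Final Vowel Lowering: no change — [zedanmos]
Rule 4 Labial Nasal Assimilation: [zedanmos] → [zedammos]

[zedammos]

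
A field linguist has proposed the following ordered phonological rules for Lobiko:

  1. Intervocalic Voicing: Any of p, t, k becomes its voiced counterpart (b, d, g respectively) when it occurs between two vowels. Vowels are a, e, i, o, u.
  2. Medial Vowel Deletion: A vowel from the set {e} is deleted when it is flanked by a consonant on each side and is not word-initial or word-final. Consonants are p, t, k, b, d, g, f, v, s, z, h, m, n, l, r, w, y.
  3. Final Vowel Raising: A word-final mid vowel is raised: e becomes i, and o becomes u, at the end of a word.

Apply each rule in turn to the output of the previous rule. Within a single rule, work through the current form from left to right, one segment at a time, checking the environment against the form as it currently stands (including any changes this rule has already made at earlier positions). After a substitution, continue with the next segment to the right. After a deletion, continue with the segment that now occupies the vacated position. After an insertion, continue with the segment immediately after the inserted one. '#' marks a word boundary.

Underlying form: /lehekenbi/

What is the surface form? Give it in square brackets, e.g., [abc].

1 Intervocalic Voicing: [lehekenbi] → [lehegenbi]
2 Medial Vowel Deletion: [lehegenbi] → [lhgnbi]
3 Final Vowel Raising: no change — [lhgnbi]

[lhgnbi]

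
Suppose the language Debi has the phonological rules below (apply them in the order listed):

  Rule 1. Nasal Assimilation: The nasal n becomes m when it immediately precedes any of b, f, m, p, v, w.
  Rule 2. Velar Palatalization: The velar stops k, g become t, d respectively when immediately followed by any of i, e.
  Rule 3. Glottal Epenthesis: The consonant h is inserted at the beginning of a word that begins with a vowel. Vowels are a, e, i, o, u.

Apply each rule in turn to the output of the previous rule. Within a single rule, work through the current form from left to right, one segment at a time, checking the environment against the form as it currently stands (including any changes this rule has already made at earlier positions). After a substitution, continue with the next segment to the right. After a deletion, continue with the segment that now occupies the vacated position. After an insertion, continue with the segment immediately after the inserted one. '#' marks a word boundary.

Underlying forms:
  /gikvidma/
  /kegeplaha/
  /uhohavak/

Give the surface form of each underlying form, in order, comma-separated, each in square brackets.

/gikvidma/:
  Rule 1 Nasal Assimilation: no change — [gikvidma]
  Rule 2 Velar Palatalization: [gikvidma] → [dikvidma]
  Rule 3 Glottal Epenthesis: no change — [dikvidma]
/kegeplaha/:
  Rule 1 Nasal Assimilation: no change — [kegeplaha]
  Rule 2 Velar Palatalization: [kegeplaha] → [tedeplaha]
  Rule 3 Glottal Epenthesis: no change — [tedeplaha]
/uhohavak/:
  Rule 1 Nasal Assimilation: no change — [uhohavak]
  Rule 2 Velar Palatalization: no change — [uhohavak]
  Rule 3 Glottal Epenthesis: [uhohavak] → [huhohavak]

[dikvidma], [tedeplaha], [huhohavak]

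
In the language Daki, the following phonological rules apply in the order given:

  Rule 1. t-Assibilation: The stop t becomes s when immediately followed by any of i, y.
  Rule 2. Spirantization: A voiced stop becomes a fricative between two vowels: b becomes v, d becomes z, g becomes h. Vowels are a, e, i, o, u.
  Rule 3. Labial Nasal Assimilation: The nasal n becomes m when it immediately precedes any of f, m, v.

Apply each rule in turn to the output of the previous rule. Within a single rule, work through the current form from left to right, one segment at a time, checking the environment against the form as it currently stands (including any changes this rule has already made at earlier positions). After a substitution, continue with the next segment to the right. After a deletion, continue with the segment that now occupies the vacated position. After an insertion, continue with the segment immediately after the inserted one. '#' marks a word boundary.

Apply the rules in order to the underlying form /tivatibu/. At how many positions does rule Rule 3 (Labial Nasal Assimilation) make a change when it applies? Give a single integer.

Rule 1 t-Assibilation: [tivatibu] → [sivasibu]
Rule 2 Spirantization: [sivasibu] → [sivasivu]
Rule 3 Labial Nasal Assimilation: no change — [sivasivu]
Rule Rule 3 changed 0 position(s).

0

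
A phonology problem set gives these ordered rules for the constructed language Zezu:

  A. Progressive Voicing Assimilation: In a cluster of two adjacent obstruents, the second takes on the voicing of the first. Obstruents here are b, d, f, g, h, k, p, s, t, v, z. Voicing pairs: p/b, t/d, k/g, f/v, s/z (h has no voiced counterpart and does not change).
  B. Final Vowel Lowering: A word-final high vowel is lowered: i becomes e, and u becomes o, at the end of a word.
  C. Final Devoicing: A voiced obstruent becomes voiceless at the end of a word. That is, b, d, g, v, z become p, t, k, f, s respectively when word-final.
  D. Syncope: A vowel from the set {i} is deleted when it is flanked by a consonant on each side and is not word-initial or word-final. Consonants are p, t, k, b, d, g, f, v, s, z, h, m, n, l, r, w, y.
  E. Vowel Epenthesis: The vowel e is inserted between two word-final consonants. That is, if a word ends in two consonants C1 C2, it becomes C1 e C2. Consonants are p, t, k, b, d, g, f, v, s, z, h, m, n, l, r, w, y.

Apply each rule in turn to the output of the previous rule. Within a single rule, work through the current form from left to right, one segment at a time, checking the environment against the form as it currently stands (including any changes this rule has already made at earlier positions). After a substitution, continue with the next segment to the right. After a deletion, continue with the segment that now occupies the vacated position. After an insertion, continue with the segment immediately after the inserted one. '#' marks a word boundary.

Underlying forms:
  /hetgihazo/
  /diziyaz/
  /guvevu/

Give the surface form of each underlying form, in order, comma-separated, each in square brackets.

[hetkhazo], [dzyas], [guvevo]

/hetgihazo/:
  A Progressive Voicing Assimilation: [hetgihazo] → [hetkihazo]
  B Final Vowel Lowering: no change — [hetkihazo]
  C Final Devoicing: no change — [hetkihazo]
  D Syncope: [hetkihazo] → [hetkhazo]
  E Vowel Epenthesis: no change — [hetkhazo]
/diziyaz/:
  A Progressive Voicing Assimilation: no change — [diziyaz]
  B Final Vowel Lowering: no change — [diziyaz]
  C Final Devoicing: [diziyaz] → [diziyas]
  D Syncope: [diziyas] → [dzyas]
  E Vowel Epenthesis: no change — [dzyas]
/guvevu/:
  A Progressive Voicing Assimilation: no change — [guvevu]
  B Final Vowel Lowering: [guvevu] → [guvevo]
  C Final Devoicing: no change — [guvevo]
  D Syncope: no change — [guvevo]
  E Vowel Epenthesis: no change — [guvevo]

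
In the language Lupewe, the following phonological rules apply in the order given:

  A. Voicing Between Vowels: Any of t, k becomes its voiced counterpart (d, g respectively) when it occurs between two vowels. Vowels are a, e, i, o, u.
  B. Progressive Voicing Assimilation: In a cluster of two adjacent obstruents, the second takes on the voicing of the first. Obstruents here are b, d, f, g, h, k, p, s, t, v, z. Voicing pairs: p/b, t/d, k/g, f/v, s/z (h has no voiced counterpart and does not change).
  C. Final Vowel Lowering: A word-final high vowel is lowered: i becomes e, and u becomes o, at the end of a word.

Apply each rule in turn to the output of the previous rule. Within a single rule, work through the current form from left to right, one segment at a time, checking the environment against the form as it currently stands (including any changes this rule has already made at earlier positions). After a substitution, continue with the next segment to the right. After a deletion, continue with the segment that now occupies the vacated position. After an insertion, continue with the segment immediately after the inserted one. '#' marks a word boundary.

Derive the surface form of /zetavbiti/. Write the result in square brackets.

A Voicing Between Vowels: [zetavbiti] → [zedavbidi]
B Progressive Voicing Assimilation: no change — [zedavbidi]
C Final Vowel Lowering: [zedavbidi] → [zedavbide]

[zedavbide]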